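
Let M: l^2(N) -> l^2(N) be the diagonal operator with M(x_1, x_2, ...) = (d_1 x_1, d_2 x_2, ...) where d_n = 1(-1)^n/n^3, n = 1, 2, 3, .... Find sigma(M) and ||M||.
sigma(M) = {1(-1)^n/n^3 : n ≥ 1} ∪ {0}; ||M|| = 1

A bounded diagonal operator on l^2 with diagonal entries d_n has spectrum equal to the closure of {d_n : n ≥ 1}: every d_n is an eigenvalue (with eigenvector e_n), so {d_n} ⊂ sigma(M); the spectrum is closed, so its closure is too; and for lambda not in the closure, (M - lambda I) has bounded inverse (the diagonal entries 1/(d_n - lambda) are bounded). For our sequence d_n = 1(-1)^n/n^3, n = 1, 2, 3, ...:
  - {d_n} = {1(-1)^n/n^3 : n ≥ 1}; the only limit point is 0
  - closure = {1(-1)^n/n^3 : n ≥ 1} ∪ {0}
For the norm: a diagonal operator has ||M|| = sup_n |d_n|. Here |d_n| = 1/n^3 is decreasing, so sup_n |d_n| = |d_1| = 1. So ||M|| = 1.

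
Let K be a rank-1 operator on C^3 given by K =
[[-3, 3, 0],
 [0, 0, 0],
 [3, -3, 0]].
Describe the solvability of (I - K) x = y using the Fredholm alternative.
(I - K) is invertible (det(I - K) = 4 ≠ 0), so for every y in C^3 the equation (I - K) x = y has a unique solution.

K has rank 1, so it is an outer product K = u v^T: every row of K is a multiple of one row vector. Reading off the entries, u = (1, 0, -1) and v = (-3, 3, 0) (row i of K equals u_i·v^T). A rank-one matrix u v^T satisfies K u = u (v·u) and kills the (2)-dimensional subspace v^⊥, so its characteristic polynomial is lambda^2 (lambda - v·u) with v·u = tr K = -3. Hence the eigenvalues of I - K are 1 (multiplicity 2) and 1 - (-3) = 4, so det(I - K) = 4. (Direct check: I - K =
[[4, -3, 0],
 [0, 1, 0],
 [-3, 3, 1]]
has determinant 4.) The finite-dimensional Fredholm alternative says: either (I - K) is invertible, or ker(I - K) ≠ {0} and then range(I - K) = ker((I - K)^*)^⊥, with dim ker(I - K) = dim ker((I - K)^*). Since det(I - K) ≠ 0, 1 is not an eigenvalue of K and ker(I - K) = {0}, so we are in the first case: for every y there is a unique x = (I - K)^(-1) y. Explicitly, by the Sherman–Morrison formula, (I - u v^T)^(-1) = I + u v^T/(1 - v·u), i.e. (I - K)^(-1) = I + K/(4).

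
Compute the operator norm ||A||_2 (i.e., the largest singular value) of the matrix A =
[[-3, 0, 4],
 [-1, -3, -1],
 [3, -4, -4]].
||A||_2 ≈ 7.8559 (= sqrt(largest eigenvalue of A^T A))

||A||_2 = sigma_max(A) = sqrt(lambda_max(A^T A)). Form the symmetric matrix M = A^T A =
[[19, -9, -23],
 [-9, 25, 19],
 [-23, 19, 33]].
Its characteristic polynomial (trace, sum of principal 2x2 minors, determinant of M give the coefficients) is
  p(λ) = det(λ I - M) = λ^3 - 77λ^2 + 956λ - 784.
No integer candidate from the rational root theorem (±divisors of 784) is a root, so the roots are irrational. The cubic discriminant is Δ = 1514364624 > 0, so there are three distinct real roots. p(0) = -784 and p(1) = 96 have opposite signs, so a root lies in (0, 1); Newton's method refines it to λ ≈ 0.882. p(14) = 252 and p(15) = -394 have opposite signs, so a root lies in (14, 15); Newton's method refines it to λ ≈ 14.4026. p(61) = -2004 and p(62) = 828 have opposite signs, so a root lies in (61, 62); Newton's method refines it to λ ≈ 61.7154. Check (Vieta): the three roots sum to 77, matching tr M = 77.
So the eigenvalues of A^T A are ≈ 0.882, 14.4026, 61.7154 (all ≥ 0, as they must be for A^T A). The largest is λ_max ≈ 61.7154, hence ||A||_2 = sqrt(λ_max) ≈ 7.8559.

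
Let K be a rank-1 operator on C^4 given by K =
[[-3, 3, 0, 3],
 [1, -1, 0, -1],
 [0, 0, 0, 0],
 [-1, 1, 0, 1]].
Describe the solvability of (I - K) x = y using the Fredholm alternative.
(I - K) is invertible (det(I - K) = 4 ≠ 0), so for every y in C^4 the equation (I - K) x = y has a unique solution.

K has rank 1, so it is an outer product K = u v^T: every row of K is a multiple of one row vector. Reading off the entries, u = (-3, 1, 0, -1) and v = (1, -1, 0, -1) (row i of K equals u_i·v^T). A rank-one matrix u v^T satisfies K u = u (v·u) and kills the (3)-dimensional subspace v^⊥, so its characteristic polynomial is lambda^3 (lambda - v·u) with v·u = tr K = -3. Hence the eigenvalues of I - K are 1 (multiplicity 3) and 1 - (-3) = 4, so det(I - K) = 4. (Direct check: I - K =
[[4, -3, 0, -3],
 [-1, 2, 0, 1],
 [0, 0, 1, 0],
 [1, -1, 0, 0]]
has determinant 4.) The finite-dimensional Fredholm alternative says: either (I - K) is invertible, or ker(I - K) ≠ {0} and then range(I - K) = ker((I - K)^*)^⊥, with dim ker(I - K) = dim ker((I - K)^*). Since det(I - K) ≠ 0, 1 is not an eigenvalue of K and ker(I - K) = {0}, so we are in the first case: for every y there is a unique x = (I - K)^(-1) y. Explicitly, by the Sherman–Morrison formula, (I - u v^T)^(-1) = I + u v^T/(1 - v·u), i.e. (I - K)^(-1) = I + K/(4).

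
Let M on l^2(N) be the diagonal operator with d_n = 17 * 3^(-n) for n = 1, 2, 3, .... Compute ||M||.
||M|| = 17/3 (attained at n = 1)

For M diagonal, ||M|| = sup_n |d_n|. The sequence d_n = 17 * 3^(-n) is positive and strictly decreasing (ratio 3^(-1) < 1), so the supremum is d_1 = 17/3. Hence ||M|| = 17/3.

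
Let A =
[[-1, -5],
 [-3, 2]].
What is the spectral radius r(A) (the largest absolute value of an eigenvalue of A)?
r(A) = (1 + sqrt(69))/2 ≈ 4.6533

The eigenvalues of A are the roots of its characteristic polynomial. With M = A (coefficients from the trace and determinant):
  p(λ) = det(λ I - M) = λ^2 - λ - 17.
For λ^2 - λ - 17 the discriminant is 69. It is nonnegative but not a perfect square, so the roots are real and irrational: λ = (1 ± sqrt(69))/2 ≈ 4.6533, -3.6533.
Thus the eigenvalues (to 4 decimals) are 4.6533 (modulus 4.6533); -3.6533 (modulus 3.6533). The spectral radius is the largest modulus: r(A) = (1 + sqrt(69))/2 ≈ 4.6533. (Cross-check: r(A) ≤ ||A||_2 ≈ 5.39; equality holds whenever A is normal, though it can also hold for some non-normal A.)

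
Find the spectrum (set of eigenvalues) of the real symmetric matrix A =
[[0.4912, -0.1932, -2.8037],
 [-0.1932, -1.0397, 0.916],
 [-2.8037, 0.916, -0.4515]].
sigma(A) ≈ {-3, -1, 3}

A is real symmetric, so its spectrum consists of real eigenvalues. Expanding the characteristic polynomial of the displayed matrix gives
  det(λ I - A) = p(λ) = λ^3 + (1)λ^2 + (-9)λ + (-9).
Solving p(λ) = 0 yields eigenvalues ≈ -3, -1, 3. (A is shown rounded to 4 decimals, so these recover the underlying integer eigenvalues to within that precision.)
Verification: the trace of A = -1 equals the sum of eigenvalues -1, and det(A) ≈ 9.0004 matches the eigenvalue product 9.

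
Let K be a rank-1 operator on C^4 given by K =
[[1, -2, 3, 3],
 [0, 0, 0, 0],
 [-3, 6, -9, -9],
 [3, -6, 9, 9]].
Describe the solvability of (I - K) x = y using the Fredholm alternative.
(I - K) is singular (det(I - K) = 0, i.e. 1 ∈ sigma(K)). (I - K) x = y is solvable iff y ⊥ ker((I - K)^*) = span{(1, -2, 3, 3)}, i.e. iff y_1 - 2y_2 + 3y_3 + 3y_4 = 0. When solvable, the solutions are x = y + c·(1, 0, -3, 3), c arbitrary (ker(I - K) = span{(1, 0, -3, 3)}, dimension 1).

K has rank 1, so it is an outer product K = u v^T: every row of K is a multiple of one row vector. Reading off the entries, u = (1, 0, -3, 3) and v = (1, -2, 3, 3) (row i of K equals u_i·v^T). A rank-one matrix u v^T satisfies K u = u (v·u) and kills the (3)-dimensional subspace v^⊥, so its characteristic polynomial is lambda^3 (lambda - v·u) with v·u = tr K = 1. Hence the eigenvalues of I - K are 1 (multiplicity 3) and 1 - (1) = 0, so det(I - K) = 0. (Direct check: I - K =
[[0, 2, -3, -3],
 [0, 1, 0, 0],
 [3, -6, 10, 9],
 [-3, 6, -9, -8]]
has determinant 0.) So 1 is an eigenvalue of K and (I - K) is not invertible. The finite-dimensional Fredholm alternative says: either (I - K) is invertible, or ker(I - K) ≠ {0} and then range(I - K) = ker((I - K)^*)^⊥, with dim ker(I - K) = dim ker((I - K)^*). We are in the second case, so we need both kernels. Kernel of I - K: (I - K) u = u - u (v·u) = u - u = 0, so ker(I - K) = span{u} = span{(1, 0, -3, 3)} (it is exactly 1-dimensional because rank(I - K) = 3). Kernel of the adjoint: K is real, so (I - K)^* = I - K^T = I - v u^T, and (I - v u^T) v = v - v (u·v) = 0; hence ker((I - K)^*) = span{v} = span{(1, -2, 3, 3)}. Therefore (I - K) x = y is solvable iff <y, v> = 0, i.e. iff y_1 - 2y_2 + 3y_3 + 3y_4 = 0. When this holds, K y = u (v·y) = 0, so (I - K) y = y and x = y is a particular solution; the full solution set is the line x = y + c·u = y + c·(1, 0, -3, 3), c ∈ C.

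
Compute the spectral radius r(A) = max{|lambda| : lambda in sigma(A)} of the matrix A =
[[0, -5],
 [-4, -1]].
r(A) = 5

The eigenvalues of A are the roots of its characteristic polynomial. With M = A (coefficients from the trace and determinant):
  p(λ) = det(λ I - M) = λ^2 + λ - 20.
For λ^2 + λ - 20 the discriminant is 81. It is a perfect square (9^2), so the roots are rational: λ = (-1 ± 9)/2 = 4, -5.
Thus the eigenvalues (to 4 decimals) are 4 (modulus 4); -5 (modulus 5). The spectral radius is the largest modulus: r(A) = 5. (Cross-check: r(A) ≤ ||A||_2 ≈ 5.2348; equality holds whenever A is normal, though it can also hold for some non-normal A.)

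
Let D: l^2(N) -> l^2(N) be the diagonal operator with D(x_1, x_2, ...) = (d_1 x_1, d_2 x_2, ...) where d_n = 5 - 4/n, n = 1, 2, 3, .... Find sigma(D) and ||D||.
sigma(D) = {5 - 4/n : n ≥ 1} ∪ {5}; ||D|| = 5

A bounded diagonal operator on l^2 with diagonal entries d_n has spectrum equal to the closure of {d_n : n ≥ 1}: every d_n is an eigenvalue (with eigenvector e_n), so {d_n} ⊂ sigma(D); the spectrum is closed, so its closure is too; and for lambda not in the closure, (D - lambda I) has bounded inverse (the diagonal entries 1/(d_n - lambda) are bounded). For our sequence d_n = 5 - 4/n, n = 1, 2, 3, ...:
  - {d_n} = {5 - 4/n : n ≥ 1}; the only limit point is 5
  - closure = {5 - 4/n : n ≥ 1} ∪ {5}
For the norm: a diagonal operator has ||D|| = sup_n |d_n|. Here d_n = 5 - 4/n increases monotonically from d_1 = 1 toward 5, with all terms in [1, 5); so sup_n |d_n| = 5 (the supremum is the limit, not attained). So ||D|| = 5.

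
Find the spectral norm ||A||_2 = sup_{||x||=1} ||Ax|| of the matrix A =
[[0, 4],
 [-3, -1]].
||A||_2 = sqrt(18) ≈ 4.2426 (= sqrt(largest eigenvalue of A^T A))

||A||_2 = sigma_max(A) = sqrt(lambda_max(A^T A)). Form the symmetric matrix M = A^T A =
[[9, 3],
 [3, 17]].
Its characteristic polynomial (trace, determinant of M give the coefficients) is
  p(λ) = det(λ I - M) = λ^2 - 26λ + 144.
For λ^2 - 26λ + 144 the discriminant is 100. It is a perfect square (10^2), so the roots are rational: λ = (26 ± 10)/2 = 18, 8.
So the eigenvalues of A^T A are ≈ 8, 18 (all ≥ 0, as they must be for A^T A). The largest is λ_max = 18, hence ||A||_2 = sqrt(λ_max) = sqrt(18) ≈ 4.2426.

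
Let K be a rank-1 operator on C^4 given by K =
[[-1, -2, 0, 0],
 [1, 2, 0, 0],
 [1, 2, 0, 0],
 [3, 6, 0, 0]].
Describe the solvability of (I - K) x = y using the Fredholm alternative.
(I - K) is singular (det(I - K) = 0, i.e. 1 ∈ sigma(K)). (I - K) x = y is solvable iff y ⊥ ker((I - K)^*) = span{(-1, -2, 0, 0)}, i.e. iff -y_1 - 2y_2 = 0. When solvable, the solutions are x = y + c·(1, -1, -1, -3), c arbitrary (ker(I - K) = span{(1, -1, -1, -3)}, dimension 1).

K has rank 1, so it is an outer product K = u v^T: every row of K is a multiple of one row vector. Reading off the entries, u = (1, -1, -1, -3) and v = (-1, -2, 0, 0) (row i of K equals u_i·v^T). A rank-one matrix u v^T satisfies K u = u (v·u) and kills the (3)-dimensional subspace v^⊥, so its characteristic polynomial is lambda^3 (lambda - v·u) with v·u = tr K = 1. Hence the eigenvalues of I - K are 1 (multiplicity 3) and 1 - (1) = 0, so det(I - K) = 0. (Direct check: I - K =
[[2, 2, 0, 0],
 [-1, -1, 0, 0],
 [-1, -2, 1, 0],
 [-3, -6, 0, 1]]
has determinant 0.) So 1 is an eigenvalue of K and (I - K) is not invertible. The finite-dimensional Fredholm alternative says: either (I - K) is invertible, or ker(I - K) ≠ {0} and then range(I - K) = ker((I - K)^*)^⊥, with dim ker(I - K) = dim ker((I - K)^*). We are in the second case, so we need both kernels. Kernel of I - K: (I - K) u = u - u (v·u) = u - u = 0, so ker(I - K) = span{u} = span{(1, -1, -1, -3)} (it is exactly 1-dimensional because rank(I - K) = 3). Kernel of the adjoint: K is real, so (I - K)^* = I - K^T = I - v u^T, and (I - v u^T) v = v - v (u·v) = 0; hence ker((I - K)^*) = span{v} = span{(-1, -2, 0, 0)}. Therefore (I - K) x = y is solvable iff <y, v> = 0, i.e. iff -y_1 - 2y_2 = 0. When this holds, K y = u (v·y) = 0, so (I - K) y = y and x = y is a particular solution; the full solution set is the line x = y + c·u = y + c·(1, -1, -1, -3), c ∈ C.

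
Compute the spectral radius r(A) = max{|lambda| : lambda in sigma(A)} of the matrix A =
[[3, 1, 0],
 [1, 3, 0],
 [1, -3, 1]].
r(A) = 4

The eigenvalues of A are the roots of its characteristic polynomial. With M = A (coefficients from the trace, the sum of principal 2x2 minors, and det A):
  p(λ) = det(λ I - M) = λ^3 - 7λ^2 + 14λ - 8.
By the rational root theorem any rational root is an integer divisor of 8. Testing λ = 4: p(4) = 64 - 112 + 56 - 8 = 0, so λ = 4 is a root. Dividing out (λ - 4) leaves p(λ) = (λ - 4)(λ^2 - 3λ + 2). For λ^2 - 3λ + 2 the discriminant is 1. It is a perfect square (1^2), so the roots are rational: λ = (3 ± 1)/2 = 2, 1.
Thus the eigenvalues (to 4 decimals) are 2 (modulus 2); 1 (modulus 1); 4 (modulus 4). The spectral radius is the largest modulus: r(A) = 4. (Cross-check: r(A) ≤ ||A||_2 ≈ 4.5097; equality holds whenever A is normal, though it can also hold for some non-normal A.)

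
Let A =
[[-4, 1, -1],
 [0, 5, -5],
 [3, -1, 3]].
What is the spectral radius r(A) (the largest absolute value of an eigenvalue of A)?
r(A) ≈ 6.048

The eigenvalues of A are the roots of its characteristic polynomial. With M = A (coefficients from the trace, the sum of principal 2x2 minors, and det A):
  p(λ) = det(λ I - M) = λ^3 - 4λ^2 - 19λ + 40.
No integer candidate from the rational root theorem (±divisors of 40) is a root, so the roots are irrational. The cubic discriminant is Δ = 54972 > 0, so there are three distinct real roots. p(-4) = -12 and p(-3) = 34 have opposite signs, so a root lies in (-4, -3); Newton's method refines it to λ ≈ -3.7921. p(1) = 18 and p(2) = -6 have opposite signs, so a root lies in (1, 2); Newton's method refines it to λ ≈ 1.7441. p(6) = -2 and p(7) = 54 have opposite signs, so a root lies in (6, 7); Newton's method refines it to λ ≈ 6.048. Check (Vieta): the three roots sum to 4, matching tr M = 4.
Thus the eigenvalues (to 4 decimals) are -3.7921 (modulus 3.7921); 1.7441 (modulus 1.7441); 6.048 (modulus 6.048). The spectral radius is the largest modulus: r(A) ≈ 6.048. (Cross-check: r(A) ≤ ||A||_2 ≈ 8.0886; equality holds whenever A is normal, though it can also hold for some non-normal A.)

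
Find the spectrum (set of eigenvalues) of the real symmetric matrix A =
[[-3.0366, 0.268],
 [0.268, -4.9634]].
sigma(A) ≈ {-5, -3}

A is real symmetric, so its spectrum consists of real eigenvalues. Expanding the characteristic polynomial of the displayed matrix gives
  det(λ I - A) = p(λ) = λ^2 + (8)λ + (15).
Solving p(λ) = 0 yields eigenvalues ≈ -5, -3. (A is shown rounded to 4 decimals, so these recover the underlying integer eigenvalues to within that precision.)
Verification: the trace of A = -8 equals the sum of eigenvalues -8, and det(A) ≈ 15.0000 matches the eigenvalue product 15.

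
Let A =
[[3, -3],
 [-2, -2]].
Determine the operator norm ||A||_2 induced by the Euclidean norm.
||A||_2 = sqrt(18) ≈ 4.2426 (= sqrt(largest eigenvalue of A^T A))

||A||_2 = sigma_max(A) = sqrt(lambda_max(A^T A)). Form the symmetric matrix M = A^T A =
[[13, -5],
 [-5, 13]].
Its characteristic polynomial (trace, determinant of M give the coefficients) is
  p(λ) = det(λ I - M) = λ^2 - 26λ + 144.
For λ^2 - 26λ + 144 the discriminant is 100. It is a perfect square (10^2), so the roots are rational: λ = (26 ± 10)/2 = 18, 8.
So the eigenvalues of A^T A are ≈ 8, 18 (all ≥ 0, as they must be for A^T A). The largest is λ_max = 18, hence ||A||_2 = sqrt(λ_max) = sqrt(18) ≈ 4.2426.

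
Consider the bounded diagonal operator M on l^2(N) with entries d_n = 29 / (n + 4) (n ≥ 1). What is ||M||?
||M|| = 29/5 (attained at n = 1)

For M diagonal, ||M|| = sup_n |d_n| = sup_n 29/(n + 4). This is positive and strictly decreasing in n, so the supremum is attained at n = 1: d_1 = 29/(1 + 4) = 29/5. Hence ||M|| = 29/5.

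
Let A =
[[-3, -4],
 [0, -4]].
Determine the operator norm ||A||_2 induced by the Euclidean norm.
||A||_2 = sqrt((41 + sqrt(1105))/2) ≈ 6.0927 (= sqrt(largest eigenvalue of A^T A))

||A||_2 = sigma_max(A) = sqrt(lambda_max(A^T A)). Form the symmetric matrix M = A^T A =
[[9, 12],
 [12, 32]].
Its characteristic polynomial (trace, determinant of M give the coefficients) is
  p(λ) = det(λ I - M) = λ^2 - 41λ + 144.
For λ^2 - 41λ + 144 the discriminant is 1105. It is nonnegative but not a perfect square, so the roots are real and irrational: λ = (41 ± sqrt(1105))/2 ≈ 37.1208, 3.8792.
So the eigenvalues of A^T A are ≈ 3.8792, 37.1208 (all ≥ 0, as they must be for A^T A). The largest is λ_max = (41 + sqrt(1105))/2 ≈ 37.1208, hence ||A||_2 = sqrt(λ_max) = sqrt((41 + sqrt(1105))/2) ≈ 6.0927.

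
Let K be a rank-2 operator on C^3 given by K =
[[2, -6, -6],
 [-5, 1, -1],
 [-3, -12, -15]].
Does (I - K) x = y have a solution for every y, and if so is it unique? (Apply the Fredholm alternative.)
(I - K) is invertible (det(I - K) = -90 ≠ 0), so for every y in C^3 the equation (I - K) x = y has a unique solution.

K has rank 2 and factors as K = U V^T = u1 v1^T + u2 v2^T with u1 = (-2, 1, -3), v1 = (-1, 3, 3), u2 = (0, -2, -3), v2 = (2, 1, 2) (multiplying out reproduces the displayed K). The nonzero eigenvalues of U V^T coincide with those of the 2 x 2 matrix G = V^T U = [[v1·u1, v1·u2], [v2·u1, v2·u2]] = [[-4, -15], [-9, -8]], and by the Sylvester determinant identity det(I_3 - U V^T) = det(I_2 - V^T U) = det([[5, 15], [9, 9]]) = (5)(9) - (15)(9) = -90. (Direct check: I - K =
[[-1, 6, 6],
 [5, 0, 1],
 [3, 12, 16]]
has determinant -90.) The finite-dimensional Fredholm alternative says: either (I - K) is invertible, or ker(I - K) ≠ {0} and then range(I - K) = ker((I - K)^*)^⊥, with dim ker(I - K) = dim ker((I - K)^*). Since det(I - K) ≠ 0, 1 is not an eigenvalue of K and ker(I - K) = {0}, so we are in the first case: for every y there is a unique x = (I - K)^(-1) y. (Explicitly, by the Woodbury identity, (I - U V^T)^(-1) = I + U (I_2 - G)^(-1) V^T.)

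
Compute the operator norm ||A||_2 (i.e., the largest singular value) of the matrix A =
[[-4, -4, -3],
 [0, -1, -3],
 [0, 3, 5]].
||A||_2 ≈ 8.5027 (= sqrt(largest eigenvalue of A^T A))

||A||_2 = sigma_max(A) = sqrt(lambda_max(A^T A)). Form the symmetric matrix M = A^T A =
[[16, 16, 12],
 [16, 26, 30],
 [12, 30, 43]].
Its characteristic polynomial (trace, sum of principal 2x2 minors, determinant of M give the coefficients) is
  p(λ) = det(λ I - M) = λ^3 - 85λ^2 + 922λ - 256.
No integer candidate from the rational root theorem (±divisors of 256) is a root, so the roots are irrational. The cubic discriminant is Δ = 2737242596 > 0, so there are three distinct real roots. p(0) = -256 and p(1) = 582 have opposite signs, so a root lies in (0, 1); Newton's method refines it to λ ≈ 0.2851. p(12) = 296 and p(13) = -438 have opposite signs, so a root lies in (12, 13); Newton's method refines it to λ ≈ 12.4191. p(72) = -1264 and p(73) = 3102 have opposite signs, so a root lies in (72, 73); Newton's method refines it to λ ≈ 72.2958. Check (Vieta): the three roots sum to 85, matching tr M = 85.
So the eigenvalues of A^T A are ≈ 0.2851, 12.4191, 72.2958 (all ≥ 0, as they must be for A^T A). The largest is λ_max ≈ 72.2958, hence ||A||_2 = sqrt(λ_max) ≈ 8.5027.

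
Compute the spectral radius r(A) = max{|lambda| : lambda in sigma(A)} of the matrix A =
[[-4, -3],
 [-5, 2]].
r(A) = (2 + sqrt(96))/2 ≈ 5.899

The eigenvalues of A are the roots of its characteristic polynomial. With M = A (coefficients from the trace and determinant):
  p(λ) = det(λ I - M) = λ^2 + 2λ - 23.
For λ^2 + 2λ - 23 the discriminant is 96. It is nonnegative but not a perfect square, so the roots are real and irrational: λ = (-2 ± sqrt(96))/2 ≈ 3.899, -5.899.
Thus the eigenvalues (to 4 decimals) are 3.899 (modulus 3.899); -5.899 (modulus 5.899). The spectral radius is the largest modulus: r(A) = (2 + sqrt(96))/2 ≈ 5.899. (Cross-check: r(A) ≤ ||A||_2 ≈ 6.4142; equality holds whenever A is normal, though it can also hold for some non-normal A.)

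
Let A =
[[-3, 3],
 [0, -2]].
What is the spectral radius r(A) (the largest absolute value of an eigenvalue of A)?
r(A) = 3

The eigenvalues of A are the roots of its characteristic polynomial. With M = A (coefficients from the trace and determinant):
  p(λ) = det(λ I - M) = λ^2 + 5λ + 6.
For λ^2 + 5λ + 6 the discriminant is 1. It is a perfect square (1^2), so the roots are rational: λ = (-5 ± 1)/2 = -2, -3.
Thus the eigenvalues (to 4 decimals) are -2 (modulus 2); -3 (modulus 3). The spectral radius is the largest modulus: r(A) = 3. (Cross-check: r(A) ≤ ||A||_2 ≈ 4.4966; equality holds whenever A is normal, though it can also hold for some non-normal A.)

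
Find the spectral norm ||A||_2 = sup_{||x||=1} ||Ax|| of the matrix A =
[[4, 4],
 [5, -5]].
||A||_2 = sqrt(50) ≈ 7.0711 (= sqrt(largest eigenvalue of A^T A))

||A||_2 = sigma_max(A) = sqrt(lambda_max(A^T A)). Form the symmetric matrix M = A^T A =
[[41, -9],
 [-9, 41]].
Its characteristic polynomial (trace, determinant of M give the coefficients) is
  p(λ) = det(λ I - M) = λ^2 - 82λ + 1600.
For λ^2 - 82λ + 1600 the discriminant is 324. It is a perfect square (18^2), so the roots are rational: λ = (82 ± 18)/2 = 50, 32.
So the eigenvalues of A^T A are ≈ 32, 50 (all ≥ 0, as they must be for A^T A). The largest is λ_max = 50, hence ||A||_2 = sqrt(λ_max) = sqrt(50) ≈ 7.0711.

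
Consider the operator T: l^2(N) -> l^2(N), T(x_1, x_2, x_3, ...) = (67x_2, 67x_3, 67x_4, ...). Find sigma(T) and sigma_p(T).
sigma(T) = closed disk {z in C : |z| ≤ 67}; sigma_p(T) = open disk {z in C : |z| < 67}

Note T = 67·V where V is the unit left shift (V x)_k = x_{k+1}; so sigma(T) = 67·sigma(V) and ||T|| = 67||V||. ||T x||^2 = 4489sum_{k≥2} |x_k|^2 ≤ 4489||x||^2, with equality on {x : x_1 = 0}, so ||T|| = 67. For any lambda with |lambda| < 67, set r = lambda/67 (|r| < 1); the vector x = (1, r, r^2, ...) is in l^2 and satisfies T x = 67(r, r^2, ...) = lambda x, so lambda is an eigenvalue. On the boundary |lambda| = 67 the geometric series diverges, so no l^2 eigenvector exists, but these lambda lie in the approximate point spectrum. Hence sigma(T) is the closed disk of radius 67 and sigma_p(T) is the open disk.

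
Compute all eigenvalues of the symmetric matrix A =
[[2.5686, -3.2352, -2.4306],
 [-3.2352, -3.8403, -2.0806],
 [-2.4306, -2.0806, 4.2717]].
sigma(A) ≈ {-6, 3, 6}

A is real symmetric, so its spectrum consists of real eigenvalues. Expanding the characteristic polynomial of the displayed matrix gives
  det(λ I - A) = p(λ) = λ^3 + (-3)λ^2 + (-36)λ + (108).
Solving p(λ) = 0 yields eigenvalues ≈ -6, 3, 6. (A is shown rounded to 4 decimals, so these recover the underlying integer eigenvalues to within that precision.)
Verification: the trace of A = 3 equals the sum of eigenvalues 3, and det(A) ≈ -107.9996 matches the eigenvalue product -108.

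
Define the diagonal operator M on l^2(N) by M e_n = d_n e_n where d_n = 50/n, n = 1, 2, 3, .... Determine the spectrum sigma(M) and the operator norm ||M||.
sigma(M) = {50/n : n ≥ 1} ∪ {0}; ||M|| = 50

A bounded diagonal operator on l^2 with diagonal entries d_n has spectrum equal to the closure of {d_n : n ≥ 1}: every d_n is an eigenvalue (with eigenvector e_n), so {d_n} ⊂ sigma(M); the spectrum is closed, so its closure is too; and for lambda not in the closure, (M - lambda I) has bounded inverse (the diagonal entries 1/(d_n - lambda) are bounded). For our sequence d_n = 50/n, n = 1, 2, 3, ...:
  - {d_n} = {50/n : n ≥ 1}; the only limit point is 0
  - closure = {50/n : n ≥ 1} ∪ {0}
For the norm: a diagonal operator has ||M|| = sup_n |d_n|. Here d_n = 50/n is positive and decreasing, so sup_n |d_n| = d_1 = 50. So ||M|| = 50.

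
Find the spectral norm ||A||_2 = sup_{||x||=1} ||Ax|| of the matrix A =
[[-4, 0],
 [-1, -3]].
||A||_2 = sqrt(18) ≈ 4.2426 (= sqrt(largest eigenvalue of A^T A))

||A||_2 = sigma_max(A) = sqrt(lambda_max(A^T A)). Form the symmetric matrix M = A^T A =
[[17, 3],
 [3, 9]].
Its characteristic polynomial (trace, determinant of M give the coefficients) is
  p(λ) = det(λ I - M) = λ^2 - 26λ + 144.
For λ^2 - 26λ + 144 the discriminant is 100. It is a perfect square (10^2), so the roots are rational: λ = (26 ± 10)/2 = 18, 8.
So the eigenvalues of A^T A are ≈ 8, 18 (all ≥ 0, as they must be for A^T A). The largest is λ_max = 18, hence ||A||_2 = sqrt(λ_max) = sqrt(18) ≈ 4.2426.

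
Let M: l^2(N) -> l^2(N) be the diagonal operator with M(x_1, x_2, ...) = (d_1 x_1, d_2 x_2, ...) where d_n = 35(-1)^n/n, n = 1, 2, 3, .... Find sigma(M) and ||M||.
sigma(M) = {35(-1)^n/n : n ≥ 1} ∪ {0}; ||M|| = 35

A bounded diagonal operator on l^2 with diagonal entries d_n has spectrum equal to the closure of {d_n : n ≥ 1}: every d_n is an eigenvalue (with eigenvector e_n), so {d_n} ⊂ sigma(M); the spectrum is closed, so its closure is too; and for lambda not in the closure, (M - lambda I) has bounded inverse (the diagonal entries 1/(d_n - lambda) are bounded). For our sequence d_n = 35(-1)^n/n, n = 1, 2, 3, ...:
  - {d_n} = {35(-1)^n/n : n ≥ 1}; the only limit point is 0
  - closure = {35(-1)^n/n : n ≥ 1} ∪ {0}
For the norm: a diagonal operator has ||M|| = sup_n |d_n|. Here |d_n| = 35/n is decreasing, so sup_n |d_n| = |d_1| = 35. So ||M|| = 35.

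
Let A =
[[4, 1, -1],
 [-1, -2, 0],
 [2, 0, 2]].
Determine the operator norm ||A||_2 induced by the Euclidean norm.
||A||_2 ≈ 4.7964 (= sqrt(largest eigenvalue of A^T A))

||A||_2 = sigma_max(A) = sqrt(lambda_max(A^T A)). Form the symmetric matrix M = A^T A =
[[21, 6, 0],
 [6, 5, -1],
 [0, -1, 5]].
Its characteristic polynomial (trace, sum of principal 2x2 minors, determinant of M give the coefficients) is
  p(λ) = det(λ I - M) = λ^3 - 31λ^2 + 198λ - 324.
No integer candidate from the rational root theorem (±divisors of 324) is a root, so the roots are irrational. The cubic discriminant is Δ = 978804 > 0, so there are three distinct real roots. p(2) = -44 and p(3) = 18 have opposite signs, so a root lies in (2, 3); Newton's method refines it to λ ≈ 2.6209. p(5) = 16 and p(6) = -36 have opposite signs, so a root lies in (5, 6); Newton's method refines it to λ ≈ 5.3735. p(23) = -2 and p(24) = 396 have opposite signs, so a root lies in (23, 24); Newton's method refines it to λ ≈ 23.0056. Check (Vieta): the three roots sum to 31, matching tr M = 31.
So the eigenvalues of A^T A are ≈ 2.6209, 5.3735, 23.0056 (all ≥ 0, as they must be for A^T A). The largest is λ_max ≈ 23.0056, hence ||A||_2 = sqrt(λ_max) ≈ 4.7964.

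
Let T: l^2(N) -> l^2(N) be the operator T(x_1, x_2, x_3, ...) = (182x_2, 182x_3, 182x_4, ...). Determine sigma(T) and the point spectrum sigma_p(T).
sigma(T) = closed disk {z in C : |z| ≤ 182}; sigma_p(T) = open disk {z in C : |z| < 182}

Note T = 182·V where V is the unit left shift (V x)_k = x_{k+1}; so sigma(T) = 182·sigma(V) and ||T|| = 182||V||. ||T x||^2 = 33124sum_{k≥2} |x_k|^2 ≤ 33124||x||^2, with equality on {x : x_1 = 0}, so ||T|| = 182. For any lambda with |lambda| < 182, set r = lambda/182 (|r| < 1); the vector x = (1, r, r^2, ...) is in l^2 and satisfies T x = 182(r, r^2, ...) = lambda x, so lambda is an eigenvalue. On the boundary |lambda| = 182 the geometric series diverges, so no l^2 eigenvector exists, but these lambda lie in the approximate point spectrum. Hence sigma(T) is the closed disk of radius 182 and sigma_p(T) is the open disk.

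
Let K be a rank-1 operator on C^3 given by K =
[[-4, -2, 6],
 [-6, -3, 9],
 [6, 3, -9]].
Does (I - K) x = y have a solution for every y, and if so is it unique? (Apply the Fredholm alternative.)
(I - K) is invertible (det(I - K) = 17 ≠ 0), so for every y in C^3 the equation (I - K) x = y has a unique solution.

K has rank 1, so it is an outer product K = u v^T: every row of K is a multiple of one row vector. Reading off the entries, u = (-2, -3, 3) and v = (2, 1, -3) (row i of K equals u_i·v^T). A rank-one matrix u v^T satisfies K u = u (v·u) and kills the (2)-dimensional subspace v^⊥, so its characteristic polynomial is lambda^2 (lambda - v·u) with v·u = tr K = -16. Hence the eigenvalues of I - K are 1 (multiplicity 2) and 1 - (-16) = 17, so det(I - K) = 17. (Direct check: I - K =
[[5, 2, -6],
 [6, 4, -9],
 [-6, -3, 10]]
has determinant 17.) The finite-dimensional Fredholm alternative says: either (I - K) is invertible, or ker(I - K) ≠ {0} and then range(I - K) = ker((I - K)^*)^⊥, with dim ker(I - K) = dim ker((I - K)^*). Since det(I - K) ≠ 0, 1 is not an eigenvalue of K and ker(I - K) = {0}, so we are in the first case: for every y there is a unique x = (I - K)^(-1) y. Explicitly, by the Sherman–Morrison formula, (I - u v^T)^(-1) = I + u v^T/(1 - v·u), i.e. (I - K)^(-1) = I + K/(17).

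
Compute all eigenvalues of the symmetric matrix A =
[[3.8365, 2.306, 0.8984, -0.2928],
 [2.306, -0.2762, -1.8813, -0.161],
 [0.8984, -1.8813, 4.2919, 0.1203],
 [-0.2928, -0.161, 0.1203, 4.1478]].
sigma(A) ≈ {-2, 4, 5} (5 with multiplicity 2)

A is real symmetric, so its spectrum consists of real eigenvalues. Expanding the characteristic polynomial of the displayed matrix gives
  det(λ I - A) = p(λ) = λ^4 + (-12)λ^3 + (37)λ^2 + (30)λ + (-200).
Solving p(λ) = 0 yields eigenvalues ≈ -2, 4, 5, 5. (A is shown rounded to 4 decimals, so these recover the underlying integer eigenvalues to within that precision.)
Verification: the trace of A = 12 equals the sum of eigenvalues 12, and det(A) ≈ -200.0007 matches the eigenvalue product -200.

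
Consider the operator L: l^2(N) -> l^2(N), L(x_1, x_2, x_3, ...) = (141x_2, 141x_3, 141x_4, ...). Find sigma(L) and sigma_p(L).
sigma(L) = closed disk {z in C : |z| ≤ 141}; sigma_p(L) = open disk {z in C : |z| < 141}

Note L = 141·V where V is the unit left shift (V x)_k = x_{k+1}; so sigma(L) = 141·sigma(V) and ||L|| = 141||V||. ||L x||^2 = 19881sum_{k≥2} |x_k|^2 ≤ 19881||x||^2, with equality on {x : x_1 = 0}, so ||L|| = 141. For any lambda with |lambda| < 141, set r = lambda/141 (|r| < 1); the vector x = (1, r, r^2, ...) is in l^2 and satisfies L x = 141(r, r^2, ...) = lambda x, so lambda is an eigenvalue. On the boundary |lambda| = 141 the geometric series diverges, so no l^2 eigenvector exists, but these lambda lie in the approximate point spectrum. Hence sigma(L) is the closed disk of radius 141 and sigma_p(L) is the open disk.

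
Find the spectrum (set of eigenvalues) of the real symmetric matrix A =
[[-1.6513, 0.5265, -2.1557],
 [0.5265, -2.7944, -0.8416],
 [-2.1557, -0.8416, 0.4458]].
sigma(A) ≈ {-3, 2} (-3 with multiplicity 2)

A is real symmetric, so its spectrum consists of real eigenvalues. Expanding the characteristic polynomial of the displayed matrix gives
  det(λ I - A) = p(λ) = λ^3 + (4)λ^2 + (-3)λ + (-18).
Solving p(λ) = 0 yields eigenvalues ≈ -3, -3, 2. (A is shown rounded to 4 decimals, so these recover the underlying integer eigenvalues to within that precision.)
Verification: the trace of A = -4 equals the sum of eigenvalues -4, and det(A) ≈ 17.9992 matches the eigenvalue product 18.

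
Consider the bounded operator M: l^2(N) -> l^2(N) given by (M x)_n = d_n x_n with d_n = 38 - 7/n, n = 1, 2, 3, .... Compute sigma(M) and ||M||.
sigma(M) = {38 - 7/n : n ≥ 1} ∪ {38}; ||M|| = 38

A bounded diagonal operator on l^2 with diagonal entries d_n has spectrum equal to the closure of {d_n : n ≥ 1}: every d_n is an eigenvalue (with eigenvector e_n), so {d_n} ⊂ sigma(M); the spectrum is closed, so its closure is too; and for lambda not in the closure, (M - lambda I) has bounded inverse (the diagonal entries 1/(d_n - lambda) are bounded). For our sequence d_n = 38 - 7/n, n = 1, 2, 3, ...:
  - {d_n} = {38 - 7/n : n ≥ 1}; the only limit point is 38
  - closure = {38 - 7/n : n ≥ 1} ∪ {38}
For the norm: a diagonal operator has ||M|| = sup_n |d_n|. Here d_n = 38 - 7/n increases monotonically from d_1 = 31 toward 38, with all terms in [31, 38); so sup_n |d_n| = 38 (the supremum is the limit, not attained). So ||M|| = 38.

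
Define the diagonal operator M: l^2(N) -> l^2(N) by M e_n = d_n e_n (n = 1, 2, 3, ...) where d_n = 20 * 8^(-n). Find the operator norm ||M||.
||M|| = 5/2 (attained at n = 1)

For M diagonal, ||M|| = sup_n |d_n|. The sequence d_n = 20 * 8^(-n) is positive and strictly decreasing (ratio 8^(-1) < 1), so the supremum is d_1 = 20/8 = 5/2. Hence ||M|| = 5/2.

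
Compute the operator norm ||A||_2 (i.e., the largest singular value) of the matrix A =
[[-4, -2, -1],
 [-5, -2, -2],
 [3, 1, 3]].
||A||_2 ≈ 8.3533 (= sqrt(largest eigenvalue of A^T A))

||A||_2 = sigma_max(A) = sqrt(lambda_max(A^T A)). Form the symmetric matrix M = A^T A =
[[50, 21, 23],
 [21, 9, 9],
 [23, 9, 14]].
Its characteristic polynomial (trace, sum of principal 2x2 minors, determinant of M give the coefficients) is
  p(λ) = det(λ I - M) = λ^3 - 73λ^2 + 225λ - 9.
No integer candidate from the rational root theorem (±divisors of 9) is a root, so the roots are irrational. The cubic discriminant is Δ = 212872176 > 0, so there are three distinct real roots. p(0) = -9 and p(1) = 144 have opposite signs, so a root lies in (0, 1); Newton's method refines it to λ ≈ 0.0405. p(3) = 36 and p(4) = -213 have opposite signs, so a root lies in (3, 4); Newton's method refines it to λ ≈ 3.1822. p(69) = -3528 and p(70) = 1041 have opposite signs, so a root lies in (69, 70); Newton's method refines it to λ ≈ 69.7773. Check (Vieta): the three roots sum to 73, matching tr M = 73.
So the eigenvalues of A^T A are ≈ 0.0405, 3.1822, 69.7773 (all ≥ 0, as they must be for A^T A). The largest is λ_max ≈ 69.7773, hence ||A||_2 = sqrt(λ_max) ≈ 8.3533.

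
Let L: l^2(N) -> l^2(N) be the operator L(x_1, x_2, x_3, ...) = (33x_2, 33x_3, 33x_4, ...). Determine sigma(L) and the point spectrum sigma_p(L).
sigma(L) = closed disk {z in C : |z| ≤ 33}; sigma_p(L) = open disk {z in C : |z| < 33}

Note L = 33·V where V is the unit left shift (V x)_k = x_{k+1}; so sigma(L) = 33·sigma(V) and ||L|| = 33||V||. ||L x||^2 = 1089sum_{k≥2} |x_k|^2 ≤ 1089||x||^2, with equality on {x : x_1 = 0}, so ||L|| = 33. For any lambda with |lambda| < 33, set r = lambda/33 (|r| < 1); the vector x = (1, r, r^2, ...) is in l^2 and satisfies L x = 33(r, r^2, ...) = lambda x, so lambda is an eigenvalue. On the boundary |lambda| = 33 the geometric series diverges, so no l^2 eigenvector exists, but these lambda lie in the approximate point spectrum. Hence sigma(L) is the closed disk of radius 33 and sigma_p(L) is the open disk.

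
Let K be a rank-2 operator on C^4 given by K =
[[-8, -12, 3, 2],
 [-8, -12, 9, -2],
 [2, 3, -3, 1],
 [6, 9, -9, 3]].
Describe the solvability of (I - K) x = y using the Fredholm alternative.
(I - K) is invertible (det(I - K) = -6 ≠ 0), so for every y in C^4 the equation (I - K) x = y has a unique solution.

K has rank 2 and factors as K = U V^T = u1 v1^T + u2 v2^T with u1 = (-3, -1, 0, 0), v1 = (2, 3, 0, -1), u2 = (-1, -3, 1, 3), v2 = (2, 3, -3, 1) (multiplying out reproduces the displayed K). The nonzero eigenvalues of U V^T coincide with those of the 2 x 2 matrix G = V^T U = [[v1·u1, v1·u2], [v2·u1, v2·u2]] = [[-9, -14], [-9, -11]], and by the Sylvester determinant identity det(I_4 - U V^T) = det(I_2 - V^T U) = det([[10, 14], [9, 12]]) = (10)(12) - (14)(9) = -6. (Direct check: I - K =
[[9, 12, -3, -2],
 [8, 13, -9, 2],
 [-2, -3, 4, -1],
 [-6, -9, 9, -2]]
has determinant -6.) The finite-dimensional Fredholm alternative says: either (I - K) is invertible, or ker(I - K) ≠ {0} and then range(I - K) = ker((I - K)^*)^⊥, with dim ker(I - K) = dim ker((I - K)^*). Since det(I - K) ≠ 0, 1 is not an eigenvalue of K and ker(I - K) = {0}, so we are in the first case: for every y there is a unique x = (I - K)^(-1) y. (Explicitly, by the Woodbury identity, (I - U V^T)^(-1) = I + U (I_2 - G)^(-1) V^T.)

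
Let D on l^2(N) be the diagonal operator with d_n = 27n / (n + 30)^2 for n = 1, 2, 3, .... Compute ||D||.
||D|| = 9/40 (attained at n = 30)

For D diagonal, ||D|| = sup_n |d_n|. Treat f(x) = 27x / (x + 30)^2 for real x > 0. By the quotient rule, f'(x) = 27(30 - x)/(x + 30)^3, which is positive for x < 30 and negative for x > 30. So f has a unique maximum at x = 30, and since 30 is a positive integer, the supremum over n ≥ 1 is attained at n = 30: d_30 = 27·30/(30 + 30)^2 = 27·30/3600 = 9/40. Hence ||D|| = 9/40.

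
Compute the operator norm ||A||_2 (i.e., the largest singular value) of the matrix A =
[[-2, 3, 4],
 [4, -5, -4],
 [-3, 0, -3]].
||A||_2 ≈ 9.1987 (= sqrt(largest eigenvalue of A^T A))

||A||_2 = sigma_max(A) = sqrt(lambda_max(A^T A)). Form the symmetric matrix M = A^T A =
[[29, -26, -15],
 [-26, 34, 32],
 [-15, 32, 41]].
Its characteristic polynomial (trace, sum of principal 2x2 minors, determinant of M give the coefficients) is
  p(λ) = det(λ I - M) = λ^3 - 104λ^2 + 1644λ - 324.
No integer candidate from the rational root theorem (±divisors of 324) is a root, so the roots are irrational. The cubic discriminant is Δ = 10996074576 > 0, so there are three distinct real roots. p(0) = -324 and p(1) = 1217 have opposite signs, so a root lies in (0, 1); Newton's method refines it to λ ≈ 0.1996. p(19) = 227 and p(20) = -1044 have opposite signs, so a root lies in (19, 20); Newton's method refines it to λ ≈ 19.184. p(84) = -3348 and p(85) = 2141 have opposite signs, so a root lies in (84, 85); Newton's method refines it to λ ≈ 84.6164. Check (Vieta): the three roots sum to 104, matching tr M = 104.
So the eigenvalues of A^T A are ≈ 0.1996, 19.184, 84.6164 (all ≥ 0, as they must be for A^T A). The largest is λ_max ≈ 84.6164, hence ||A||_2 = sqrt(λ_max) ≈ 9.1987.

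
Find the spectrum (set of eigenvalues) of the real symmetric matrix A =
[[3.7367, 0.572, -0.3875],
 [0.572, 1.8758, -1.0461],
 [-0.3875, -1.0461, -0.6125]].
sigma(A) ≈ {-1, 2, 4}

A is real symmetric, so its spectrum consists of real eigenvalues. Expanding the characteristic polynomial of the displayed matrix gives
  det(λ I - A) = p(λ) = λ^3 + (-5)λ^2 + (2)λ + (8).
Solving p(λ) = 0 yields eigenvalues ≈ -1, 2, 4. (A is shown rounded to 4 decimals, so these recover the underlying integer eigenvalues to within that precision.)
Verification: the trace of A = 5 equals the sum of eigenvalues 5, and det(A) ≈ -7.9999 matches the eigenvalue product -8.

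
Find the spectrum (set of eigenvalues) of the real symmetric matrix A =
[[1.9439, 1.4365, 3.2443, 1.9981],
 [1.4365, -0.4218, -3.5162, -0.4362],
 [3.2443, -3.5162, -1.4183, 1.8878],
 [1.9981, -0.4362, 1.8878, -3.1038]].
sigma(A) ≈ {-6, -4, 2, 5}

A is real symmetric, so its spectrum consists of real eigenvalues. Expanding the characteristic polynomial of the displayed matrix gives
  det(λ I - A) = p(λ) = λ^4 + (3)λ^3 + (-36)λ^2 + (-67.9989)λ + (240.0026).
Solving p(λ) = 0 yields eigenvalues ≈ -6, -4, 2, 5. (A is shown rounded to 4 decimals, so these recover the underlying integer eigenvalues to within that precision.)
Verification: the trace of A = -3 equals the sum of eigenvalues -3, and det(A) ≈ 240.0026 matches the eigenvalue product 240.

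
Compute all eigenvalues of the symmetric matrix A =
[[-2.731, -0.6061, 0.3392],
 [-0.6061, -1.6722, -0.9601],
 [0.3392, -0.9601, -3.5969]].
sigma(A) ≈ {-4, -3, -1}

A is real symmetric, so its spectrum consists of real eigenvalues. Expanding the characteristic polynomial of the displayed matrix gives
  det(λ I - A) = p(λ) = λ^3 + (8)λ^2 + (19)λ + (12).
Solving p(λ) = 0 yields eigenvalues ≈ -4, -3, -1. (A is shown rounded to 4 decimals, so these recover the underlying integer eigenvalues to within that precision.)
Verification: the trace of A = -8 equals the sum of eigenvalues -8, and det(A) ≈ -12.0003 matches the eigenvalue product -12.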